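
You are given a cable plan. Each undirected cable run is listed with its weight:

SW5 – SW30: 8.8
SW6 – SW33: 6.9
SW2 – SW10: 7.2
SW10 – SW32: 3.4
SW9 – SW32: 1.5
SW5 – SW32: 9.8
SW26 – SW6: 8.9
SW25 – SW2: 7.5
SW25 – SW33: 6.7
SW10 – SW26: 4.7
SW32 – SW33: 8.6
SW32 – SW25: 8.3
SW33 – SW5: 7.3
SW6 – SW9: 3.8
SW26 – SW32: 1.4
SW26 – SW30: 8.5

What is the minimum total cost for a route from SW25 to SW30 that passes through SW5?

Shortest SW25→SW5: SW25–SW33–SW5 = 14
Shortest SW5→SW30: SW5–SW30 = 8.8
Total via SW5: 14 + 8.8 = 22.8.

22.8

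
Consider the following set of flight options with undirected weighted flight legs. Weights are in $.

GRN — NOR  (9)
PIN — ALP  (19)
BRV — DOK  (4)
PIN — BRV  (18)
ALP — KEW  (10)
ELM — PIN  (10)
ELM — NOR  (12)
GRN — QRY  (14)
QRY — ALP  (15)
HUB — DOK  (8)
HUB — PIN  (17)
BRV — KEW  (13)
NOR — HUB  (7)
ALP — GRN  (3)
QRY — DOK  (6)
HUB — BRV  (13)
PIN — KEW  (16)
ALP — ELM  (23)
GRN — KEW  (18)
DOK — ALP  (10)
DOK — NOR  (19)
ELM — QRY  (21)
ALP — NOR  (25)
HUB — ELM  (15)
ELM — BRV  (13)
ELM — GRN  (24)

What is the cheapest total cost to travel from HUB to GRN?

$16

Enumerating some paths:
HUB - DOK - ALP - GRN: 8+10+3 = 21
HUB - NOR - GRN: 7+9 = 16
Cheapest is HUB - NOR - GRN at $16.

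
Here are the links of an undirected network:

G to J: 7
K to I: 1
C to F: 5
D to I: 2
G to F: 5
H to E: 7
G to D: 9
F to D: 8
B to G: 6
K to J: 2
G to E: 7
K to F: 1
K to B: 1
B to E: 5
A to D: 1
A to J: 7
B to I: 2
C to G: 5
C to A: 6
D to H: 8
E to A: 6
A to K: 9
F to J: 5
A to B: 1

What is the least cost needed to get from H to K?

Enumerating some paths:
H → D → I → B → K: 8+2+2+1 = 13
H → E → B → K: 7+5+1 = 13
H → D → A → B → K: 8+1+1+1 = 11
The minimum is 11 via H → D → A → B → K.

11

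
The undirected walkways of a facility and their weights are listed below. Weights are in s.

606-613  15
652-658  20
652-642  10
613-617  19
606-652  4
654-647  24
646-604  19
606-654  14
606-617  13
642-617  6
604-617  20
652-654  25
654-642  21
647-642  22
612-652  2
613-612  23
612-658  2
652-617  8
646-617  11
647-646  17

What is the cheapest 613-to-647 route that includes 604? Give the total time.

75 s

Best 613 to 604: 613 → 617 → 604 costing 39
Best 604 to 647: 604 → 646 → 647 costing 36
Total via 604: 39 + 36 = 75 s.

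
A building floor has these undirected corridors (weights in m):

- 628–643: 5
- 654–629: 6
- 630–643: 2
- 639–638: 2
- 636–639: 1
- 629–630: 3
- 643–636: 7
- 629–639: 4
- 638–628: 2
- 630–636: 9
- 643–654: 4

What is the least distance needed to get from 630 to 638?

Shortest distances from 630:
630: 0
643: 2  (via 630)
629: 3  (via 630)
654: 6  (via 643)
628: 7  (via 643)
639: 7  (via 629)
636: 8  (via 639)
638: 9  (via 628)
Shortest route: 630–643–628–638 = 9 m.

9 m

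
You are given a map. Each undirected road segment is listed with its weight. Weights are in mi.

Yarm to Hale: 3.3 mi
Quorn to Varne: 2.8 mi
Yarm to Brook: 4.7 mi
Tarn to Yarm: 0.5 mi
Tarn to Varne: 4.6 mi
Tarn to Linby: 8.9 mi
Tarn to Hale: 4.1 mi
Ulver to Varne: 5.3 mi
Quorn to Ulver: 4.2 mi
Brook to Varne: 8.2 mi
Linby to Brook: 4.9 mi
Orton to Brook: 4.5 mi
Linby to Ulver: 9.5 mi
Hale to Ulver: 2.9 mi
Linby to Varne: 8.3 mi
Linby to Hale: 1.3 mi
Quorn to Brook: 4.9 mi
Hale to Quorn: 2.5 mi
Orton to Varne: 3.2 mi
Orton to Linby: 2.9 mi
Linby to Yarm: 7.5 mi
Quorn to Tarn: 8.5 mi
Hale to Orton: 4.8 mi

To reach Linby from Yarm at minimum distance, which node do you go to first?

Hale

Compare a few routes:
Yarm → Tarn → Hale → Linby: 0.5+4.1+1.3 = 5.9
Yarm → Hale → Linby: 3.3+1.3 = 4.6
Yarm → Linby: 7.5 = 7.5
Cheapest is Yarm → Hale → Linby at 4.6 mi.
So from Yarm the first move is to Hale.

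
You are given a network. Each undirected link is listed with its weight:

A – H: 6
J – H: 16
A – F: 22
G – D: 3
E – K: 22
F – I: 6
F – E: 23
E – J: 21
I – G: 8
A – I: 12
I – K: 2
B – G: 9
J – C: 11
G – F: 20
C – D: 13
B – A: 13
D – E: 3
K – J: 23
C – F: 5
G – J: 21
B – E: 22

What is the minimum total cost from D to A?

Compare a few routes:
D → G → B → A: 3+9+13 = 25
D → C → F → I → A: 13+5+6+12 = 36
D → G → I → A: 3+8+12 = 23
Cheapest is D → G → I → A at 23.

23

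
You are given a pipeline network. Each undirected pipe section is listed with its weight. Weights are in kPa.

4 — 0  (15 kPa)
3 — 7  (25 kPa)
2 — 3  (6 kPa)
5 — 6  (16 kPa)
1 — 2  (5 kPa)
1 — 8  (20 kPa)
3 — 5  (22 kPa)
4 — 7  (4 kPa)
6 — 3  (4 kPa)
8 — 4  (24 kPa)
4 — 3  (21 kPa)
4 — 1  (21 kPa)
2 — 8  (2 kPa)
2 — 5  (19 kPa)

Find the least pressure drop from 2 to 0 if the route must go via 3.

42 kPa

Best 2 to 3: 2–3 costing 6
Best 3 to 0: 3–4–0 costing 36
Total via 3: 6 + 36 = 42 kPa.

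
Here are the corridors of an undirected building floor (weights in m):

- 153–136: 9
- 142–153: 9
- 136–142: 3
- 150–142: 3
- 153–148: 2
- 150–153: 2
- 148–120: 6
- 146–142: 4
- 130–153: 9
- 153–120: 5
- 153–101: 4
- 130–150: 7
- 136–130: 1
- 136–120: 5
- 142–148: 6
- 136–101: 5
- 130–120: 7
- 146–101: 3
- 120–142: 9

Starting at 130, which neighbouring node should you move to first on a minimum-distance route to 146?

136

Candidate routes:
130 - 136 - 101 - 146: 1+5+3 = 9
130 - 150 - 142 - 146: 7+3+4 = 14
130 - 153 - 101 - 146: 9+4+3 = 16
130 - 136 - 142 - 146: 1+3+4 = 8
The minimum is 8 m via 130 - 136 - 142 - 146.
So from 130 the first move is to 136.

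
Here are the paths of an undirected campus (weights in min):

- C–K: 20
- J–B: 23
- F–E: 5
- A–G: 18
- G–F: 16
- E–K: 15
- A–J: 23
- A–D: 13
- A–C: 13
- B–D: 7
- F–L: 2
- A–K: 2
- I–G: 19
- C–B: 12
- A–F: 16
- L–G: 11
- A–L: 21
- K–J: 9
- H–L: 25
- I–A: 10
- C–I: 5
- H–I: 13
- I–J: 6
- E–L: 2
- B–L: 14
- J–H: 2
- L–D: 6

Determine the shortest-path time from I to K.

12 min

Settle nodes by increasing distance from I:
I: 0
C: 5  (via I)
J: 6  (via I)
H: 8  (via J)
A: 10  (via I)
K: 12  (via A)
Shortest route: I → A → K = 12 min.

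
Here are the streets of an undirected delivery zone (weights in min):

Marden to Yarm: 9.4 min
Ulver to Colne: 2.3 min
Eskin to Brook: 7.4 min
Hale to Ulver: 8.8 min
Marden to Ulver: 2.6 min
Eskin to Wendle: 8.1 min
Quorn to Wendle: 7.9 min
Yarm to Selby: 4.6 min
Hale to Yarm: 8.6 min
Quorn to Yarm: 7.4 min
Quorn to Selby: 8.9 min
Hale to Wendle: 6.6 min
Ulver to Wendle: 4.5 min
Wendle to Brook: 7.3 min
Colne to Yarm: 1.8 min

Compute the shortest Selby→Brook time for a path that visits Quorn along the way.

Best Selby to Quorn: Selby–Quorn costing 8.9
Shortest Quorn→Brook: Quorn–Wendle–Brook = 15.2
Total via Quorn: 8.9 + 15.2 = 24.1 min.

24.1 min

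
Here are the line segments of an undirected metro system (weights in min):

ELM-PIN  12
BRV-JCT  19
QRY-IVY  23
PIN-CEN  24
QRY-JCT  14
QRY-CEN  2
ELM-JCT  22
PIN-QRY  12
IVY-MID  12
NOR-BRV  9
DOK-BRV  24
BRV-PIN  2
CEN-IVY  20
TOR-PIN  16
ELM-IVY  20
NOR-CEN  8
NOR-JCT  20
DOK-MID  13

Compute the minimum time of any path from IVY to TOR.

Compare a few routes:
IVY - QRY - PIN - TOR: 23+12+16 = 51
IVY - ELM - PIN - TOR: 20+12+16 = 48
IVY - CEN - NOR - BRV - PIN - TOR: 20+8+9+2+16 = 55
IVY - CEN - QRY - PIN - TOR: 20+2+12+16 = 50
The minimum is 48 min via IVY - ELM - PIN - TOR.

48 min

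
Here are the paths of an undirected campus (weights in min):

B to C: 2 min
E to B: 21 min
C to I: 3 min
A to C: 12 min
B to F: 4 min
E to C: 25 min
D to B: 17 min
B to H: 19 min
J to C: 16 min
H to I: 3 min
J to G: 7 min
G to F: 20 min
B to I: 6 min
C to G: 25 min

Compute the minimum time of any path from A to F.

18 min

Enumerating some paths:
A–C–B–F: 12+2+4 = 18
A–C–I–B–F: 12+3+6+4 = 25
Cheapest is A–C–B–F at 18 min.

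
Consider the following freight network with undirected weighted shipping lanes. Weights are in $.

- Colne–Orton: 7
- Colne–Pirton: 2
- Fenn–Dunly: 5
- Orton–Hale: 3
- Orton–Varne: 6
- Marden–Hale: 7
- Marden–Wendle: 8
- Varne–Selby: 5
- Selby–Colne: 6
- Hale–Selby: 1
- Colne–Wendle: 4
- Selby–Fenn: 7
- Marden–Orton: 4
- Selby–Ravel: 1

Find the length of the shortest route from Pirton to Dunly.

$20

Enumerating some paths:
Pirton–Colne–Orton–Hale–Selby–Fenn–Dunly: 2+7+3+1+7+5 = 25
Pirton–Colne–Selby–Fenn–Dunly: 2+6+7+5 = 20
Pirton–Colne–Orton–Varne–Selby–Fenn–Dunly: 2+7+6+5+7+5 = 32
Cheapest is Pirton–Colne–Selby–Fenn–Dunly at $20.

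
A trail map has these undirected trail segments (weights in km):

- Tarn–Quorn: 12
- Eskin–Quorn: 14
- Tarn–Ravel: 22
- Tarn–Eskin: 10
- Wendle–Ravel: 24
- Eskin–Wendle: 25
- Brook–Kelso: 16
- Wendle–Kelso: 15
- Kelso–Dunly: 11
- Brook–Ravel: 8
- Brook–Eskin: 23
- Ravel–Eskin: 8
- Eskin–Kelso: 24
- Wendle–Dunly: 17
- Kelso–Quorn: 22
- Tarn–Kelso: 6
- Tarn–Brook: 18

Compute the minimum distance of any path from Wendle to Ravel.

Shortest distances from Wendle:
Wendle: 0
Kelso: 15  (via Wendle)
Dunly: 17  (via Wendle)
Tarn: 21  (via Kelso)
Ravel: 24  (via Wendle)
Shortest route: Wendle → Ravel = 24 km.

24 km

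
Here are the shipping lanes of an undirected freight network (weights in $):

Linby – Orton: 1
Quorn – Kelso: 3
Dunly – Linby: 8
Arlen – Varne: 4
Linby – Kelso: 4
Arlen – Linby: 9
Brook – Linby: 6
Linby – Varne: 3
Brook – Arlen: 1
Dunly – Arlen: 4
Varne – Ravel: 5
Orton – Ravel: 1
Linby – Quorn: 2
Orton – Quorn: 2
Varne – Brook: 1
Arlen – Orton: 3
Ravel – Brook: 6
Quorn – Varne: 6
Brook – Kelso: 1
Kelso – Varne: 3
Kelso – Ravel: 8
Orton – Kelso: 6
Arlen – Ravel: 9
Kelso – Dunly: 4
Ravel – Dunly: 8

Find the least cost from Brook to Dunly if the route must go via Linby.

$12

Shortest Brook→Linby: Brook → Varne → Linby = 4
Best Linby to Dunly: Linby → Dunly costing 8
Total via Linby: 4 + 8 = $12.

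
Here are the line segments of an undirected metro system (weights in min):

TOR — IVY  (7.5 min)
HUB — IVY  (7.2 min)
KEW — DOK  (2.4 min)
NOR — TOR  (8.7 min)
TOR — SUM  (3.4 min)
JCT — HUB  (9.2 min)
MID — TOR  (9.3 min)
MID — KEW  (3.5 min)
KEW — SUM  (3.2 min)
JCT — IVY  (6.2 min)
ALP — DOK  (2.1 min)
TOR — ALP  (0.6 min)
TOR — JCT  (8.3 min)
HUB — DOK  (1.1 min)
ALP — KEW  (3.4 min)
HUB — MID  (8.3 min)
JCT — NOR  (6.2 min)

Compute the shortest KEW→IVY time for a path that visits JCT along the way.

18.5 min

Best KEW to JCT: KEW–ALP–TOR–JCT costing 12.3
Shortest JCT→IVY: JCT–IVY = 6.2
Total via JCT: 12.3 + 6.2 = 18.5 min.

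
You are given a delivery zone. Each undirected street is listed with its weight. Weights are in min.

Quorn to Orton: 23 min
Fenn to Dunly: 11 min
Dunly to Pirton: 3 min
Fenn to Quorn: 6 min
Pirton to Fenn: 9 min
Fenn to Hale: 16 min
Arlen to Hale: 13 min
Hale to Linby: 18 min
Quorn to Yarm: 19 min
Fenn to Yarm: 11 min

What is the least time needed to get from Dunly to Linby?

45 min

Settle nodes by increasing distance from Dunly:
Dunly: 0
Pirton: 3  (via Dunly)
Fenn: 11  (via Dunly)
Quorn: 17  (via Fenn)
Yarm: 22  (via Fenn)
Hale: 27  (via Fenn)
Orton: 40  (via Quorn)
Arlen: 40  (via Hale)
Linby: 45  (via Hale)
Shortest route: Dunly → Fenn → Hale → Linby = 45 min.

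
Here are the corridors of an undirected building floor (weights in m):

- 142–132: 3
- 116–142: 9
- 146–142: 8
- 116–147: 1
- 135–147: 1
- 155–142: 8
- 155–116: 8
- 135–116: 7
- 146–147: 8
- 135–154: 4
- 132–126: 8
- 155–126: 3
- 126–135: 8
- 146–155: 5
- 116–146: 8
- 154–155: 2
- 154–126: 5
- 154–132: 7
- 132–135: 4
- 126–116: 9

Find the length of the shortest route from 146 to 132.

11 m

Compare a few routes:
146–147–135–132: 8+1+4 = 13
146–142–132: 8+3 = 11
Cheapest is 146–142–132 at 11 m.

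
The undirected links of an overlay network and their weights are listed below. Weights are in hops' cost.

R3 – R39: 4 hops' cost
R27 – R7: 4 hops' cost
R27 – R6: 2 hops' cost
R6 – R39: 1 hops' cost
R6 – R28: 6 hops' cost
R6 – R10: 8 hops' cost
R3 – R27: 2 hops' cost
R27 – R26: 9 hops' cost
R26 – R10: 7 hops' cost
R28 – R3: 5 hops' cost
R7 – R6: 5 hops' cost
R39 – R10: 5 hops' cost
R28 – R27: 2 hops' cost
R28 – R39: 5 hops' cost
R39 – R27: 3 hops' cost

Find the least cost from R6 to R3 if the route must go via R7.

Best R6 to R7: R6–R7 costing 5
Best R7 to R3: R7–R27–R3 costing 6
Total via R7: 5 + 6 = 11 hops' cost.

11 hops' cost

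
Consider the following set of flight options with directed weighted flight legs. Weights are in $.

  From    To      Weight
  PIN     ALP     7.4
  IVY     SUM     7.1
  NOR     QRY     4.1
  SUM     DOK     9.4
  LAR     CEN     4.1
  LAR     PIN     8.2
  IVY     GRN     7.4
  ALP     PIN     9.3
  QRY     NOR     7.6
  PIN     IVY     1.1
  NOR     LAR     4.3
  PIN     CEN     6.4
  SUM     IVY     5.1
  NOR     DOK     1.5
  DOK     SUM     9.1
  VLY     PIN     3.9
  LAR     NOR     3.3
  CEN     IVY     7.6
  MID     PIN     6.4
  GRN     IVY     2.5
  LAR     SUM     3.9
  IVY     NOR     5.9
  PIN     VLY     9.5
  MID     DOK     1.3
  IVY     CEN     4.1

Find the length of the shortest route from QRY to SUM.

Settle nodes by increasing distance from QRY:
QRY: 0
NOR: 7.6  (via QRY)
DOK: 9.1  (via NOR)
LAR: 11.9  (via NOR)
SUM: 15.8  (via LAR)
Shortest route: QRY → NOR → LAR → SUM = $15.8.

$15.8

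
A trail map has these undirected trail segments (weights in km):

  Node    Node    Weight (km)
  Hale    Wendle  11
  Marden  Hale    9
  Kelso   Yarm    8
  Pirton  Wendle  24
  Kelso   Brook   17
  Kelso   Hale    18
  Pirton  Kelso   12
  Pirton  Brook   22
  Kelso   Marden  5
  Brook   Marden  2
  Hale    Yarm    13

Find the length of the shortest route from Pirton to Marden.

Enumerating some paths:
Pirton - Brook - Marden: 22+2 = 24
Pirton - Kelso - Marden: 12+5 = 17
The minimum is 17 km via Pirton - Kelso - Marden.

17 km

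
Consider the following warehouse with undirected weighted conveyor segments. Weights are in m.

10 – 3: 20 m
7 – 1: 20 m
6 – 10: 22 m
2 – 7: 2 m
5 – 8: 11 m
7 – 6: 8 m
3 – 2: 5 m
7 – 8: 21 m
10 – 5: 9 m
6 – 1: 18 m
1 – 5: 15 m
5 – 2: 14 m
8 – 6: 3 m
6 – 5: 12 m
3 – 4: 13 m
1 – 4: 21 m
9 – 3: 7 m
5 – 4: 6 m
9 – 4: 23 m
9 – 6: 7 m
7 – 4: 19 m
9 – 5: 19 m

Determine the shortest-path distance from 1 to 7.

Settle nodes by increasing distance from 1:
1: 0
5: 15  (via 1)
6: 18  (via 1)
7: 20  (via 1)
Shortest route: 1–7 = 20 m.

20 m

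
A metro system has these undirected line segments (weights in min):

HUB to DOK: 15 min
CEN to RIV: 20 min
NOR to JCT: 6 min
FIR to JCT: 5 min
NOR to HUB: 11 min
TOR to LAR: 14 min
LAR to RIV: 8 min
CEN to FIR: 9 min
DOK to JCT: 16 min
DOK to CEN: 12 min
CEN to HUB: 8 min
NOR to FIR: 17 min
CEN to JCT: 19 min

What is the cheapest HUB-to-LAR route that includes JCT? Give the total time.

Shortest HUB→JCT: HUB → NOR → JCT = 17
Shortest JCT→LAR: JCT → FIR → CEN → RIV → LAR = 42
Total via JCT: 17 + 42 = 59 min.

59 min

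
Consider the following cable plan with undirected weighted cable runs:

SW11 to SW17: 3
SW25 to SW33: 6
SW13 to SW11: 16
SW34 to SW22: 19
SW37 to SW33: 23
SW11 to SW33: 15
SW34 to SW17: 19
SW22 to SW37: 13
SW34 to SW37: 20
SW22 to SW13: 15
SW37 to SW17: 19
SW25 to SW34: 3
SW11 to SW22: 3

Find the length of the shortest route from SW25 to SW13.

37

Candidate routes:
SW25 → SW34 → SW22 → SW11 → SW13: 3+19+3+16 = 41
SW25 → SW33 → SW11 → SW13: 6+15+16 = 37
SW25 → SW33 → SW11 → SW22 → SW13: 6+15+3+15 = 39
The minimum is 37 via SW25 → SW33 → SW11 → SW13.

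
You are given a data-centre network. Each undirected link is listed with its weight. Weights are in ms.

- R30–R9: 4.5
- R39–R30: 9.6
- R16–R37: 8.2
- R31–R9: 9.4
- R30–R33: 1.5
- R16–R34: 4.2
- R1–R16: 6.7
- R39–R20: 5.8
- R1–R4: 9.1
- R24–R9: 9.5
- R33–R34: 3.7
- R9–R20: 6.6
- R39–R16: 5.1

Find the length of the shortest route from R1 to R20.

17.6 ms

Settle nodes by increasing distance from R1:
R1: 0
R16: 6.7  (via R1)
R4: 9.1  (via R1)
R34: 10.9  (via R16)
R39: 11.8  (via R16)
R33: 14.6  (via R34)
R37: 14.9  (via R16)
R30: 16.1  (via R33)
R20: 17.6  (via R39)
Shortest route: R1–R16–R39–R20 = 17.6 ms.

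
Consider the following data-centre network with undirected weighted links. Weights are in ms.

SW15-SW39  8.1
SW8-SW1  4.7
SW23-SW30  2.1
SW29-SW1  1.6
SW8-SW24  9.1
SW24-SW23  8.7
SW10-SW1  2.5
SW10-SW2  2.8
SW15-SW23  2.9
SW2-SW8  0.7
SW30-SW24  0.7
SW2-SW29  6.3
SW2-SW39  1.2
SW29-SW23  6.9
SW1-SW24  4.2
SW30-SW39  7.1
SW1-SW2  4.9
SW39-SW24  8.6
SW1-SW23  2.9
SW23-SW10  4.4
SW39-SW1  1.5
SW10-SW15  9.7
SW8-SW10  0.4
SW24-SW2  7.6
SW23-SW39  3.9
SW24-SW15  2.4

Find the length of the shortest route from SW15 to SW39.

6.8 ms

Running Dijkstra from SW15:
SW15: 0
SW24: 2.4  (via SW15)
SW23: 2.9  (via SW15)
SW30: 3.1  (via SW24)
SW1: 5.8  (via SW23)
SW39: 6.8  (via SW23)
Shortest route: SW15 → SW23 → SW39 = 6.8 ms.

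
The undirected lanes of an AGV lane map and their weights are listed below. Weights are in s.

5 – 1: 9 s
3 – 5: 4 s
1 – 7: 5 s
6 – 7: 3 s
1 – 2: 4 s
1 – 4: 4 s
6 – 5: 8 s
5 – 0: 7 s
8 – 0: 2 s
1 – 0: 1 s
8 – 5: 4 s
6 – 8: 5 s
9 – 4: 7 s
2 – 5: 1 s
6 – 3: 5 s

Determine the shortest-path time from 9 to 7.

16 s

Settle nodes by increasing distance from 9:
9: 0
4: 7  (via 9)
1: 11  (via 4)
0: 12  (via 1)
8: 14  (via 0)
2: 15  (via 1)
5: 16  (via 2)
7: 16  (via 1)
Shortest route: 9–4–1–7 = 16 s.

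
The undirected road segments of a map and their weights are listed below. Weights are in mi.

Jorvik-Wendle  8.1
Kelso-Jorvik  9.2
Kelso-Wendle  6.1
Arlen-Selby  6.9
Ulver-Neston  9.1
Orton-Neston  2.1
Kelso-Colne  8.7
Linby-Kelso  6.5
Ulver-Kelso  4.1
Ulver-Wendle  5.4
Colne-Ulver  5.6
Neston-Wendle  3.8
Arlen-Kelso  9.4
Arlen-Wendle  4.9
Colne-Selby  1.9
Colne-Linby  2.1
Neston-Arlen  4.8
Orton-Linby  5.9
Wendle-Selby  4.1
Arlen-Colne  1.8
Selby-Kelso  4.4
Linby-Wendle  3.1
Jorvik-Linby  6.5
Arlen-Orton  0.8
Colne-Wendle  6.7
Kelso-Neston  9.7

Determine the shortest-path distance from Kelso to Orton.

Shortest distances from Kelso:
Kelso: 0
Ulver: 4.1  (via Kelso)
Selby: 4.4  (via Kelso)
Wendle: 6.1  (via Kelso)
Colne: 6.3  (via Selby)
Linby: 6.5  (via Kelso)
Arlen: 8.1  (via Colne)
Orton: 8.9  (via Arlen)
Shortest route: Kelso → Selby → Colne → Arlen → Orton = 8.9 mi.

8.9 mi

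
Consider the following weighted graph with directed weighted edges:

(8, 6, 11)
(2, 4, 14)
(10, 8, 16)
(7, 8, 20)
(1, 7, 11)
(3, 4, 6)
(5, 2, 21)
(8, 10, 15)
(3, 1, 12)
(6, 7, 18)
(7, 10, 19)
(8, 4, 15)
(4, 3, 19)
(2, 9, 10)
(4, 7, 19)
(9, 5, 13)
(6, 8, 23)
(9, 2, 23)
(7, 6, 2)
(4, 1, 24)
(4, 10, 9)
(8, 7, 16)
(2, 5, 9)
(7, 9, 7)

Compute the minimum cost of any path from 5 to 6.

56

Settle nodes by increasing distance from 5:
5: 0
2: 21  (via 5)
9: 31  (via 2)
4: 35  (via 2)
10: 44  (via 4)
3: 54  (via 4)
7: 54  (via 4)
6: 56  (via 7)
Shortest route: 5 → 2 → 4 → 7 → 6 = 56.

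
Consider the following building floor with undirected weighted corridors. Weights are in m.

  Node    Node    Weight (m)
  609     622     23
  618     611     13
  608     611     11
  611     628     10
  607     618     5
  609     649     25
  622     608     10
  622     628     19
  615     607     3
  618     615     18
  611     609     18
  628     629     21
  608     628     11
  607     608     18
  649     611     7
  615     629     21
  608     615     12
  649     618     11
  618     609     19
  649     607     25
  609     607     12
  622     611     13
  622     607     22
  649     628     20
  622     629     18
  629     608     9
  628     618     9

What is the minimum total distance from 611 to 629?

Compare a few routes:
611 → 628 → 629: 10+21 = 31
611 → 608 → 629: 11+9 = 20
611 → 628 → 608 → 629: 10+11+9 = 30
Cheapest is 611 → 608 → 629 at 20 m.

20 m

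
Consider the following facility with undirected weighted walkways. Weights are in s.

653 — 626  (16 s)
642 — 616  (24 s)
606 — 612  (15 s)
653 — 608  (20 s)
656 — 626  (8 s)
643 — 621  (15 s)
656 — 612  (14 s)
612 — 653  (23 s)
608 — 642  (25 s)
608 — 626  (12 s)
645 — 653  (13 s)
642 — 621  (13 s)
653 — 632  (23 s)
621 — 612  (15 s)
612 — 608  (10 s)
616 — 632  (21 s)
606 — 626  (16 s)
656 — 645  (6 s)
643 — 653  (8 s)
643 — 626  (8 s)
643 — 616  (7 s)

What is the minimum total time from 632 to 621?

Enumerating some paths:
632 - 653 - 643 - 621: 23+8+15 = 46
632 - 616 - 643 - 621: 21+7+15 = 43
The minimum is 43 s via 632 - 616 - 643 - 621.

43 s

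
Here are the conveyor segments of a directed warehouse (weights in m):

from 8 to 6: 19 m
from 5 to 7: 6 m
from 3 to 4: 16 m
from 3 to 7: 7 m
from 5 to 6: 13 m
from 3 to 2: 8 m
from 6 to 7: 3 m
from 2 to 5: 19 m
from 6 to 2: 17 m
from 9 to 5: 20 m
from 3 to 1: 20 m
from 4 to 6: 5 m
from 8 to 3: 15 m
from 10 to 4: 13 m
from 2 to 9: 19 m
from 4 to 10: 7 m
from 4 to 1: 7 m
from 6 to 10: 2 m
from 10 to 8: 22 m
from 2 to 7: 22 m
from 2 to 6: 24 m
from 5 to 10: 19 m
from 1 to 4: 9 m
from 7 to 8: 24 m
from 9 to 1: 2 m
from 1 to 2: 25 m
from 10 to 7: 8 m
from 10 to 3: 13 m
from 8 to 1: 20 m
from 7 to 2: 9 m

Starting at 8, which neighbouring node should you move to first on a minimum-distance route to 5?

3

Candidate routes:
8 - 6 - 7 - 2 - 5: 19+3+9+19 = 50
8 - 3 - 2 - 5: 15+8+19 = 42
8 - 3 - 7 - 2 - 5: 15+7+9+19 = 50
The minimum is 42 m via 8 - 3 - 2 - 5.
So from 8 the first move is to 3.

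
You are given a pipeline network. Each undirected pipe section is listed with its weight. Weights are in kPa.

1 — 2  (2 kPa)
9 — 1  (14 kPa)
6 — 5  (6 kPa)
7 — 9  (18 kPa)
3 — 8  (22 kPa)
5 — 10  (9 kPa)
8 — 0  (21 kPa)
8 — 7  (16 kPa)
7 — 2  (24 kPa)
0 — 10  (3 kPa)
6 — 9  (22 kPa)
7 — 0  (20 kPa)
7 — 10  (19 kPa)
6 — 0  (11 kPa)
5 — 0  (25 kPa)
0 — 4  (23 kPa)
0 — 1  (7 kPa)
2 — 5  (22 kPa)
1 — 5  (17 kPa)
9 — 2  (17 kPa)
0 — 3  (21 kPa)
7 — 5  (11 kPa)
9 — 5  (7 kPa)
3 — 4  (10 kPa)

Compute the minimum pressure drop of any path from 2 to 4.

Shortest distances from 2:
2: 0
1: 2  (via 2)
0: 9  (via 1)
10: 12  (via 0)
9: 16  (via 1)
5: 19  (via 1)
6: 20  (via 0)
7: 24  (via 2)
3: 30  (via 0)
8: 30  (via 0)
4: 32  (via 0)
Shortest route: 2 → 1 → 0 → 4 = 32 kPa.

32 kPa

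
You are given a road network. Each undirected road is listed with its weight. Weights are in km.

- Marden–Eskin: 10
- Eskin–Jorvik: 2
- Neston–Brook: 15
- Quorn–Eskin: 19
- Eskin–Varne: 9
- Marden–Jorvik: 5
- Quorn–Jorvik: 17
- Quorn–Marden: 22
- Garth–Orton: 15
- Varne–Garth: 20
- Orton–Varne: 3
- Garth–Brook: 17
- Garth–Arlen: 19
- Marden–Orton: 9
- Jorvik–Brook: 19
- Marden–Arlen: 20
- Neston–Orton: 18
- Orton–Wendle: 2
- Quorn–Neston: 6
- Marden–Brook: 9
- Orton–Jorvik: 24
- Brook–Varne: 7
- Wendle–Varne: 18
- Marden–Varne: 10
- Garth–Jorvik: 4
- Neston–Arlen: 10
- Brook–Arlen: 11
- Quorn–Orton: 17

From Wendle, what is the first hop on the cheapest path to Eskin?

Orton

Compare a few routes:
Wendle - Orton - Varne - Eskin: 2+3+9 = 14
Wendle - Orton - Varne - Marden - Jorvik - Eskin: 2+3+10+5+2 = 22
Wendle - Orton - Marden - Jorvik - Eskin: 2+9+5+2 = 18
Wendle - Orton - Marden - Eskin: 2+9+10 = 21
The minimum is 14 km via Wendle - Orton - Varne - Eskin.
So from Wendle the first move is to Orton.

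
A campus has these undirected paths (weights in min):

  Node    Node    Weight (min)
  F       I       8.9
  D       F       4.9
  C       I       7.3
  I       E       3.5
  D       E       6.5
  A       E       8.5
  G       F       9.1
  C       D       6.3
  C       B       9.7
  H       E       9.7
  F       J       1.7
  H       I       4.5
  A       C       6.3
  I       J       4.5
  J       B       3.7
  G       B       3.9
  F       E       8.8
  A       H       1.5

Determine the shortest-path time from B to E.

Candidate routes:
B–J–I–E: 3.7+4.5+3.5 = 11.7
B–J–F–E: 3.7+1.7+8.8 = 14.2
Cheapest is B–J–I–E at 11.7 min.

11.7 min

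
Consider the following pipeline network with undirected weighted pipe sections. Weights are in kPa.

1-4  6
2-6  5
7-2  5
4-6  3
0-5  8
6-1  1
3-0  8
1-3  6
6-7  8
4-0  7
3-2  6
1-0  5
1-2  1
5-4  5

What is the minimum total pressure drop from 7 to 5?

Enumerating some paths:
7 → 2 → 1 → 4 → 5: 5+1+6+5 = 17
7 → 2 → 1 → 6 → 4 → 5: 5+1+1+3+5 = 15
7 → 6 → 4 → 5: 8+3+5 = 16
The minimum is 15 kPa via 7 → 2 → 1 → 6 → 4 → 5.

15 kPa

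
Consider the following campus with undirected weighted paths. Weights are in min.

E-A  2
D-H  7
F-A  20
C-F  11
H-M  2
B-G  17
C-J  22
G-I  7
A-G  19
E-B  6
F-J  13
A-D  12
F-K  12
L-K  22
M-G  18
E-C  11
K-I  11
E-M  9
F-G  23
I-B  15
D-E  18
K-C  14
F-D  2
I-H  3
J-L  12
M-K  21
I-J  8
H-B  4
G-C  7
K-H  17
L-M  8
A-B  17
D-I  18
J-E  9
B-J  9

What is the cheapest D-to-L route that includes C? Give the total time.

40 min

Best D to C: D–F–C costing 13
Shortest C→L: C–G–I–H–M–L = 27
Total via C: 13 + 27 = 40 min.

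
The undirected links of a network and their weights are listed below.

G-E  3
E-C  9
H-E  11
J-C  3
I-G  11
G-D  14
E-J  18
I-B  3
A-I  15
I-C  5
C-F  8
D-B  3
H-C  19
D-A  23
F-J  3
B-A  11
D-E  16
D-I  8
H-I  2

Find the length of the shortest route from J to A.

Candidate routes:
J - F - C - I - B - A: 3+8+5+3+11 = 30
J - C - I - B - A: 3+5+3+11 = 22
J - C - I - A: 3+5+15 = 23
J - C - I - D - B - A: 3+5+8+3+11 = 30
Cheapest is J - C - I - B - A at 22.

22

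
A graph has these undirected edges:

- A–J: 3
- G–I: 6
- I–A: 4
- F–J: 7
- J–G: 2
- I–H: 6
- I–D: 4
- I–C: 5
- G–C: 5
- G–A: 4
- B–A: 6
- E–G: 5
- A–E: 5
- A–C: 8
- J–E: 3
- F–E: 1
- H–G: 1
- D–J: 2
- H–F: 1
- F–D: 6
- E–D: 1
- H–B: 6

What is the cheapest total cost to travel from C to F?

7

Running Dijkstra from C:
C: 0
G: 5  (via C)
I: 5  (via C)
H: 6  (via G)
F: 7  (via H)
Shortest route: C–G–H–F = 7.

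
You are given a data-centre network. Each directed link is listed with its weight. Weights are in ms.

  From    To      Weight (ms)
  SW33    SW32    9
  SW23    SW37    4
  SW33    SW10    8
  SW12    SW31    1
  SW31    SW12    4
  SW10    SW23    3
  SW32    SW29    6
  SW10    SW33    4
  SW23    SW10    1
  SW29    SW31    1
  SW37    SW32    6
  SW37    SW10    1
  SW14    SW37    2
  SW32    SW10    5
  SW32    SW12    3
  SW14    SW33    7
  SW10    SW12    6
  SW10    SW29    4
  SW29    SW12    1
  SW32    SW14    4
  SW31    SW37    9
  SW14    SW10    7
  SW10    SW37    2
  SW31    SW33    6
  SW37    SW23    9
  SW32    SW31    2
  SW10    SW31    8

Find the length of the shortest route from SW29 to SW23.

14 ms

Compare a few routes:
SW29 → SW31 → SW37 → SW10 → SW23: 1+9+1+3 = 14
SW29 → SW12 → SW31 → SW37 → SW10 → SW23: 1+1+9+1+3 = 15
Cheapest is SW29 → SW31 → SW37 → SW10 → SW23 at 14 ms.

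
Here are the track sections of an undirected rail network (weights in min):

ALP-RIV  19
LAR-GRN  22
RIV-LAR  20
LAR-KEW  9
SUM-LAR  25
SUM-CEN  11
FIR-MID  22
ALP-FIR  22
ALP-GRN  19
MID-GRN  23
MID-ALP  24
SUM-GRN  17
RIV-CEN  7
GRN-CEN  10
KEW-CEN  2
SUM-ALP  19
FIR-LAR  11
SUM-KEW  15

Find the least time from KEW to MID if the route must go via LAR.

42 min

Best KEW to LAR: KEW → LAR costing 9
Shortest LAR→MID: LAR → FIR → MID = 33
Total via LAR: 9 + 33 = 42 min.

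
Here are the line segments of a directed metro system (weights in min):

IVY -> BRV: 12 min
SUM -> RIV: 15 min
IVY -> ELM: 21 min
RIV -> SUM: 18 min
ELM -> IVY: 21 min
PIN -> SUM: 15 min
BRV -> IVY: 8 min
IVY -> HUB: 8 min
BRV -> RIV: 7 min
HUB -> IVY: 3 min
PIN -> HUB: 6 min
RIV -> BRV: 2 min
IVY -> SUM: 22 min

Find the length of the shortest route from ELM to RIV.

40 min

Running Dijkstra from ELM:
ELM: 0
IVY: 21  (via ELM)
HUB: 29  (via IVY)
BRV: 33  (via IVY)
RIV: 40  (via BRV)
Shortest route: ELM → IVY → BRV → RIV = 40 min.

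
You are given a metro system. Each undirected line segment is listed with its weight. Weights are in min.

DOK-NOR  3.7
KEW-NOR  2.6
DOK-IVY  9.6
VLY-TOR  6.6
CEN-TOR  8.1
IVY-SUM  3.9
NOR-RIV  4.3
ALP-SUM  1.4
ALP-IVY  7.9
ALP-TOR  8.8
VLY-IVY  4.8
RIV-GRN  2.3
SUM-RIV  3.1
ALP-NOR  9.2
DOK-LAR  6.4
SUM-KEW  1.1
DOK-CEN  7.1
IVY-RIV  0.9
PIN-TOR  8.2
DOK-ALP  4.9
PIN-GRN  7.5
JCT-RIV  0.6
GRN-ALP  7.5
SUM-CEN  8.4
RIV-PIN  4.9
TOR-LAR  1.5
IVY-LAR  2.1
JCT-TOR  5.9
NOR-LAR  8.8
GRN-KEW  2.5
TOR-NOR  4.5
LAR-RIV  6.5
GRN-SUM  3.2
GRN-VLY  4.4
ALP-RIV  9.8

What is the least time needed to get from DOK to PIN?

Settle nodes by increasing distance from DOK:
DOK: 0
NOR: 3.7  (via DOK)
ALP: 4.9  (via DOK)
SUM: 6.3  (via ALP)
KEW: 6.3  (via NOR)
LAR: 6.4  (via DOK)
CEN: 7.1  (via DOK)
TOR: 7.9  (via LAR)
RIV: 8  (via NOR)
IVY: 8.5  (via LAR)
JCT: 8.6  (via RIV)
GRN: 8.8  (via KEW)
PIN: 12.9  (via RIV)
Shortest route: DOK–NOR–RIV–PIN = 12.9 min.

12.9 min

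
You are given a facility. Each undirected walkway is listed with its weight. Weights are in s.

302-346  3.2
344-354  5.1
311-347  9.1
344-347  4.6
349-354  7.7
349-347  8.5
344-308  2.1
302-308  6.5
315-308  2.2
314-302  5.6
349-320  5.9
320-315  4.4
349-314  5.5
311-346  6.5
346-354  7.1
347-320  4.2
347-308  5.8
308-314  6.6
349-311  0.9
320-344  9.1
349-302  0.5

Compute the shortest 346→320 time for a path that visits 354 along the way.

Shortest 346→354: 346 → 354 = 7.1
Best 354 to 320: 354 → 349 → 320 costing 13.6
Total via 354: 7.1 + 13.6 = 20.7 s.

20.7 s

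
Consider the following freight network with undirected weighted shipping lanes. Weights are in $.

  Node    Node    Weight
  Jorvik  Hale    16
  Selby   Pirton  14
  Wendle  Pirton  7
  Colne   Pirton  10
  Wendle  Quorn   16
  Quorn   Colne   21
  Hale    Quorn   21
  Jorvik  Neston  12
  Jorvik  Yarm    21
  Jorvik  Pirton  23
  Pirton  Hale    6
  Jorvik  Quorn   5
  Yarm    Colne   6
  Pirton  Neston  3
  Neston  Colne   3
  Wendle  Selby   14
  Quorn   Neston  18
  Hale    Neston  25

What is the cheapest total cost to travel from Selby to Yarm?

Enumerating some paths:
Selby–Pirton–Colne–Yarm: 14+10+6 = 30
Selby–Pirton–Neston–Colne–Yarm: 14+3+3+6 = 26
Cheapest is Selby–Pirton–Neston–Colne–Yarm at $26.

$26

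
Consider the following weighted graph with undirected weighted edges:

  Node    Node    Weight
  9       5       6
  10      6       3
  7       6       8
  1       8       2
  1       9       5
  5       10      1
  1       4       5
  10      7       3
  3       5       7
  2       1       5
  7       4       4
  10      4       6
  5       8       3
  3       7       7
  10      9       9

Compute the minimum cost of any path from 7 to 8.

Compare a few routes:
7 - 4 - 1 - 8: 4+5+2 = 11
7 - 10 - 5 - 8: 3+1+3 = 7
The minimum is 7 via 7 - 10 - 5 - 8.

7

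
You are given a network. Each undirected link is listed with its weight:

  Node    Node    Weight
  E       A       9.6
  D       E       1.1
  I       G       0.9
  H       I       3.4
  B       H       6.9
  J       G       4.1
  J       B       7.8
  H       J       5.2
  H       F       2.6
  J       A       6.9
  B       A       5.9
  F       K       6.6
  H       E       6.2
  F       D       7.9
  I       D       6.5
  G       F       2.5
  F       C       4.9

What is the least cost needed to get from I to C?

8.3

Settle nodes by increasing distance from I:
I: 0
G: 0.9  (via I)
F: 3.4  (via G)
H: 3.4  (via I)
J: 5  (via G)
D: 6.5  (via I)
E: 7.6  (via D)
C: 8.3  (via F)
Shortest route: I → G → F → C = 8.3.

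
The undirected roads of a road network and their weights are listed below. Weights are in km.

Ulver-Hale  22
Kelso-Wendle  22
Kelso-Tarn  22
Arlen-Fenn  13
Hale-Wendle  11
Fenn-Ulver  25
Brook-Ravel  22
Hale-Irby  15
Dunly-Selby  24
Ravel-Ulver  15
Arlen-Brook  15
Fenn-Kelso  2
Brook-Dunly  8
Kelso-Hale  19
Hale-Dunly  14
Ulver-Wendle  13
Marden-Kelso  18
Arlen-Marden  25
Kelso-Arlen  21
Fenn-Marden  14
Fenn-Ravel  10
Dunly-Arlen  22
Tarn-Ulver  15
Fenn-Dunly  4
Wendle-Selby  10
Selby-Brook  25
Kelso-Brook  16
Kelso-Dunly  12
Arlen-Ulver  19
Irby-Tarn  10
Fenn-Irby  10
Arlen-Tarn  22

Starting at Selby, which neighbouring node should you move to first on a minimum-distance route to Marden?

Dunly

Compare a few routes:
Selby → Wendle → Kelso → Marden: 10+22+18 = 50
Selby → Dunly → Fenn → Marden: 24+4+14 = 42
Selby → Dunly → Fenn → Kelso → Marden: 24+4+2+18 = 48
Selby → Wendle → Kelso → Fenn → Marden: 10+22+2+14 = 48
The minimum is 42 km via Selby → Dunly → Fenn → Marden.
So from Selby the first move is to Dunly.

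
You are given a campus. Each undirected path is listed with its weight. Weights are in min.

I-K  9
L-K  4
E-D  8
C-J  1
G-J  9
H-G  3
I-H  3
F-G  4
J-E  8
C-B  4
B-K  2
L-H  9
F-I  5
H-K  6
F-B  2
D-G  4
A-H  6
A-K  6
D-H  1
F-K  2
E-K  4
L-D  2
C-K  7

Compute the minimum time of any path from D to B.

Enumerating some paths:
D → L → K → B: 2+4+2 = 8
D → L → K → F → B: 2+4+2+2 = 10
D → H → K → B: 1+6+2 = 9
Cheapest is D → L → K → B at 8 min.

8 min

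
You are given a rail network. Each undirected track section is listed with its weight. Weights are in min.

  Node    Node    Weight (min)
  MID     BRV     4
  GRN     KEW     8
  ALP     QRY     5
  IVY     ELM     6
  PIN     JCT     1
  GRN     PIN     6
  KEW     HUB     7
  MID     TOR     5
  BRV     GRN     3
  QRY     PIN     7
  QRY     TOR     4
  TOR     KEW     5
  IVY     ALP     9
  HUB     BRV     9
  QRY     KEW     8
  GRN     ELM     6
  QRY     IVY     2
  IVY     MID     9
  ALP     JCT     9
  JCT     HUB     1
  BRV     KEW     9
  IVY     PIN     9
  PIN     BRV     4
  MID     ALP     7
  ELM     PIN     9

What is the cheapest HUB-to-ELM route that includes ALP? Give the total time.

23 min

Best HUB to ALP: HUB–JCT–ALP costing 10
Shortest ALP→ELM: ALP–QRY–IVY–ELM = 13
Total via ALP: 10 + 13 = 23 min.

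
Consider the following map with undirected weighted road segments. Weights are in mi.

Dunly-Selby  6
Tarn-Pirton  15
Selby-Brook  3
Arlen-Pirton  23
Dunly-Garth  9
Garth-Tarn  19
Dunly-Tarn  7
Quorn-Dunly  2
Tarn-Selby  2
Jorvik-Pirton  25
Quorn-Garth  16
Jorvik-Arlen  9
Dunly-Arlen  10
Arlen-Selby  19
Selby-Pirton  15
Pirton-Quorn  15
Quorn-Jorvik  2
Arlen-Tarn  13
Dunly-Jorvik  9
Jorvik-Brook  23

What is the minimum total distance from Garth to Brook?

18 mi

Enumerating some paths:
Garth–Quorn–Dunly–Selby–Brook: 16+2+6+3 = 27
Garth–Tarn–Selby–Brook: 19+2+3 = 24
Garth–Dunly–Selby–Brook: 9+6+3 = 18
Garth–Dunly–Tarn–Selby–Brook: 9+7+2+3 = 21
The minimum is 18 mi via Garth–Dunly–Selby–Brook.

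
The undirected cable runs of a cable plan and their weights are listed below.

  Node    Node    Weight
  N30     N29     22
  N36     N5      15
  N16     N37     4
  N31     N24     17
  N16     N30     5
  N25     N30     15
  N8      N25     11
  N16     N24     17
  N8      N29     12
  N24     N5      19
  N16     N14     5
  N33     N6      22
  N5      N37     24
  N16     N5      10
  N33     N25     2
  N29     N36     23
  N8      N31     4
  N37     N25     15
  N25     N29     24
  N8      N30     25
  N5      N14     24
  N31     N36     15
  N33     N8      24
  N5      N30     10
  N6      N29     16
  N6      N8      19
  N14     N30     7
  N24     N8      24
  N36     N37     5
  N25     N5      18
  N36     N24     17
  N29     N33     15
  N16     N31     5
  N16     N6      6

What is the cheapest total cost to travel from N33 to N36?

Candidate routes:
N33 → N25 → N30 → N16 → N37 → N36: 2+15+5+4+5 = 31
N33 → N25 → N37 → N36: 2+15+5 = 22
N33 → N25 → N8 → N31 → N16 → N37 → N36: 2+11+4+5+4+5 = 31
Cheapest is N33 → N25 → N37 → N36 at 22.

22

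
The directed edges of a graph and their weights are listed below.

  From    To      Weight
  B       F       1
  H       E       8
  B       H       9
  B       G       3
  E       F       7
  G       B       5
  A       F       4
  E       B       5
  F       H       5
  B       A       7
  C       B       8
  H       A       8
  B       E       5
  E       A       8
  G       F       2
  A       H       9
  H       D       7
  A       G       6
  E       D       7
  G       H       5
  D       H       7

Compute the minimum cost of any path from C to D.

20

Compare a few routes:
C - B - F - H - D: 8+1+5+7 = 21
C - B - G - H - D: 8+3+5+7 = 23
C - B - E - D: 8+5+7 = 20
C - B - H - D: 8+9+7 = 24
The minimum is 20 via C - B - E - D.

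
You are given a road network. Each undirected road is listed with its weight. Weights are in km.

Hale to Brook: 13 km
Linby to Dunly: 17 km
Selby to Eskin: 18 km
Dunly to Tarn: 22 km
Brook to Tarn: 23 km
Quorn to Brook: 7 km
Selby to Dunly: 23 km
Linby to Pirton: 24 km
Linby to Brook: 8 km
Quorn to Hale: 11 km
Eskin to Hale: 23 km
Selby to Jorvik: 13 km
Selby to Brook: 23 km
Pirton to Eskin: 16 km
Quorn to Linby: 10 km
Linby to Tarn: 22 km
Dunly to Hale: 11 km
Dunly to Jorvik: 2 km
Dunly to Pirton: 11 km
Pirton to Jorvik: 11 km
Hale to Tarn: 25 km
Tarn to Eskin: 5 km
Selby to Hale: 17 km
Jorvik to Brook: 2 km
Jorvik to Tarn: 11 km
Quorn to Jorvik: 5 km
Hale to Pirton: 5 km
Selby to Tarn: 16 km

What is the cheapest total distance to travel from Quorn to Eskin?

21 km

Running Dijkstra from Quorn:
Quorn: 0
Jorvik: 5  (via Quorn)
Brook: 7  (via Quorn)
Dunly: 7  (via Jorvik)
Linby: 10  (via Quorn)
Hale: 11  (via Quorn)
Tarn: 16  (via Jorvik)
Pirton: 16  (via Jorvik)
Selby: 18  (via Jorvik)
Eskin: 21  (via Tarn)
Shortest route: Quorn → Jorvik → Tarn → Eskin = 21 km.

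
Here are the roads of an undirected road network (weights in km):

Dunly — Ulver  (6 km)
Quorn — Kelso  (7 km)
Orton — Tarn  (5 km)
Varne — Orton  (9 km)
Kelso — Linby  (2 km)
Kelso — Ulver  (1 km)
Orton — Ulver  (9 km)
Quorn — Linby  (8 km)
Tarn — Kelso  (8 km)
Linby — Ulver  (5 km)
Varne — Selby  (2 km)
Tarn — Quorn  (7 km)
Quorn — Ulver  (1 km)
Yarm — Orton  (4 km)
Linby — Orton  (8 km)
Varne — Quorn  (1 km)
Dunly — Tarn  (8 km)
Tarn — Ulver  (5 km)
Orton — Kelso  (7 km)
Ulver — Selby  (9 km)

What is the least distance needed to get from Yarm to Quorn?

13 km

Settle nodes by increasing distance from Yarm:
Yarm: 0
Orton: 4  (via Yarm)
Tarn: 9  (via Orton)
Kelso: 11  (via Orton)
Ulver: 12  (via Kelso)
Linby: 12  (via Orton)
Varne: 13  (via Orton)
Quorn: 13  (via Ulver)
Shortest route: Yarm–Orton–Kelso–Ulver–Quorn = 13 km.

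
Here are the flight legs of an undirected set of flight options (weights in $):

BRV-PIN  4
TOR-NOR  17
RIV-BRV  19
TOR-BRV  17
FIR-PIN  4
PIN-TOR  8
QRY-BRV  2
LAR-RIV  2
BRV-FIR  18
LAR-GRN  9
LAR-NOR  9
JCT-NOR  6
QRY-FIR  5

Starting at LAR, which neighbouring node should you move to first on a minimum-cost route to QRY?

Enumerating some paths:
LAR–NOR–TOR–PIN–BRV–QRY: 9+17+8+4+2 = 40
LAR–RIV–BRV–QRY: 2+19+2 = 23
LAR–RIV–BRV–PIN–FIR–QRY: 2+19+4+4+5 = 34
The minimum is $23 via LAR–RIV–BRV–QRY.
So from LAR the first move is to RIV.

RIV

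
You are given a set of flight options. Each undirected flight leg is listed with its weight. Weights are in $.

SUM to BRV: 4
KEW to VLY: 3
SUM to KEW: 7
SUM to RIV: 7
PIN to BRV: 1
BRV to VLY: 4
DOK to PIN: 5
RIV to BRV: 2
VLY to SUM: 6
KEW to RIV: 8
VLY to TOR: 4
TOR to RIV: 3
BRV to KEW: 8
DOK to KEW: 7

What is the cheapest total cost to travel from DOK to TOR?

$11

Shortest distances from DOK:
DOK: 0
PIN: 5  (via DOK)
BRV: 6  (via PIN)
KEW: 7  (via DOK)
RIV: 8  (via BRV)
SUM: 10  (via BRV)
VLY: 10  (via BRV)
TOR: 11  (via RIV)
Shortest route: DOK–PIN–BRV–RIV–TOR = $11.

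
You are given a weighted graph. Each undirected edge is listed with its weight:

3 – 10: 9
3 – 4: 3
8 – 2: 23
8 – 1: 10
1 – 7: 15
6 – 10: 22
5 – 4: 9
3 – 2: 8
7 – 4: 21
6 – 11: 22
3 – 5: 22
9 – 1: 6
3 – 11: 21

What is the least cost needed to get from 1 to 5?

Compare a few routes:
1 - 8 - 2 - 3 - 4 - 5: 10+23+8+3+9 = 53
1 - 7 - 4 - 3 - 5: 15+21+3+22 = 61
1 - 8 - 2 - 3 - 5: 10+23+8+22 = 63
1 - 7 - 4 - 5: 15+21+9 = 45
The minimum is 45 via 1 - 7 - 4 - 5.

45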